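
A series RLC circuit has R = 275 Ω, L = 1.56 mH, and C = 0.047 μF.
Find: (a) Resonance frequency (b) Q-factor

Step 1 — Resonance condition Im(Z)=0 gives ω₀ = 1/√(LC).
Step 2 — ω₀ = 1/√(0.00156·4.7e-08) = 1.168e+05 rad/s.
Step 3 — f₀ = ω₀/(2π) = 1.859e+04 Hz.
Step 4 — Series Q: Q = ω₀L/R = 1.168e+05·0.00156/275 = 0.6625.

(a) f₀ = 1.859e+04 Hz  (b) Q = 0.6625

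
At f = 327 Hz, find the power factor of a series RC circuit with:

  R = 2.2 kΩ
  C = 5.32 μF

Step 1 — Angular frequency: ω = 2π·f = 2π·327 = 2055 rad/s.
Step 2 — Component impedances:
  R: Z = R = 2200 Ω
  C: Z = 1/(jωC) = -j/(ω·C) = 0 - j91.49 Ω
Step 3 — Series combination: Z_total = R + C = 2200 - j91.49 Ω = 2202∠-2.4° Ω.
Step 4 — Power factor: PF = cos(φ) = Re(Z)/|Z| = 2200/2202 = 0.9991.
Step 5 — Type: Im(Z) = -91.49 ⇒ leading (phase φ = -2.4°).

PF = 0.9991 (leading, φ = -2.4°)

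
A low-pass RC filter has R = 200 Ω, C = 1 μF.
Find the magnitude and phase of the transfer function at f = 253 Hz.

Step 1 — Angular frequency: ω = 2π·253 = 1590 rad/s.
Step 2 — Transfer function: H(jω) = 1/(1 + jωRC).
Step 3 — Denominator: 1 + jωRC = 1 + j·1590·200·1e-06 = 1 + j0.3179.
Step 4 — H = 0.9082 - j0.2887.
Step 5 — Magnitude: |H| = 0.953 (-0.4 dB); phase: φ = -17.6°.

|H| = 0.953 (-0.4 dB), φ = -17.6°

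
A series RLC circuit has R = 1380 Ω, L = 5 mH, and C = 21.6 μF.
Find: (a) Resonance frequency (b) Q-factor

Step 1 — Resonance condition Im(Z)=0 gives ω₀ = 1/√(LC).
Step 2 — ω₀ = 1/√(0.005·2.16e-05) = 3043 rad/s.
Step 3 — f₀ = ω₀/(2π) = 484.3 Hz.
Step 4 — Series Q: Q = ω₀L/R = 3043·0.005/1380 = 0.01103.

(a) f₀ = 484.3 Hz  (b) Q = 0.01103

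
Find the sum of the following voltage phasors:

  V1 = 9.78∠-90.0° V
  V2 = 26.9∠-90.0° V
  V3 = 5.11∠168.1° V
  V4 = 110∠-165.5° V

Step 1 — Convert each phasor to rectangular form:
  V1 = 9.78·(cos(-90.0°) + j·sin(-90.0°)) = 0 - j9.78 V
  V2 = 26.9·(cos(-90.0°) + j·sin(-90.0°)) = 0 - j26.9 V
  V3 = 5.11·(cos(168.1°) + j·sin(168.1°)) = -5 + j1.054 V
  V4 = 110·(cos(-165.5°) + j·sin(-165.5°)) = -106.5 - j27.54 V
Step 2 — Sum components: V_total = -111.5 - j63.17 V.
Step 3 — Convert to polar: |V_total| = 128.1 V, ∠V_total = -150.5°.

V_total = 128.1∠-150.5° V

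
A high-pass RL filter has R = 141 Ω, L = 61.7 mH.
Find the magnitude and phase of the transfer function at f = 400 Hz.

Step 1 — Angular frequency: ω = 2π·400 = 2513 rad/s.
Step 2 — Transfer function: H(jω) = jωL/(R + jωL).
Step 3 — Numerator jωL = j·155.1; denominator R + jωL = 141 + j155.1.
Step 4 — H = 0.5474 + j0.4977.
Step 5 — Magnitude: |H| = 0.7399 (-2.6 dB); phase: φ = 42.3°.

|H| = 0.7399 (-2.6 dB), φ = 42.3°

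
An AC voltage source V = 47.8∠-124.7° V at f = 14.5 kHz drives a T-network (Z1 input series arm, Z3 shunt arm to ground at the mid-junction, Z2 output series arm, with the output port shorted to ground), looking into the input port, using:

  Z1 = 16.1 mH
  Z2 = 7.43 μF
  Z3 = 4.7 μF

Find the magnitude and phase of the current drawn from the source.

Step 1 — Angular frequency: ω = 2π·f = 2π·1.45e+04 = 9.111e+04 rad/s.
Step 2 — Component impedances:
  Z1: Z = jωL = j·9.111e+04·0.0161 = 0 + j1467 Ω
  Z2: Z = 1/(jωC) = -j/(ω·C) = 0 - j1.477 Ω
  Z3: Z = 1/(jωC) = -j/(ω·C) = 0 - j2.335 Ω
Step 3 — With the output port shorted to ground, the output series arm Z2 runs from the junction to ground; the shunt arm Z3 also runs from the junction to ground. They appear in parallel: Z3 || Z2 = 0 - j0.9049 Ω.
Step 4 — Series with input arm Z1: Z_in = Z1 + (Z3 || Z2) = 0 + j1466 Ω = 1466∠90.0° Ω.
Step 5 — Source phasor: V = 47.8∠-124.7° V = -27.21 - j39.3 V.
Step 6 — Ohm's law: I = V / Z_total = (-27.21 - j39.3) / (0 + j1466) = -0.02681 + j0.01856 A.
Step 7 — Convert to polar: |I| = 0.03261 A, ∠I = 145.3°.

I = 0.03261∠145.3° A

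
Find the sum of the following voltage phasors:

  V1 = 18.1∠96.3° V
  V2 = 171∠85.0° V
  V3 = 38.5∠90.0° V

Step 1 — Convert each phasor to rectangular form:
  V1 = 18.1·(cos(96.3°) + j·sin(96.3°)) = -1.986 + j17.99 V
  V2 = 171·(cos(85.0°) + j·sin(85.0°)) = 14.9 + j170.3 V
  V3 = 38.5·(cos(90.0°) + j·sin(90.0°)) = 0 + j38.5 V
Step 2 — Sum components: V_total = 12.92 + j226.8 V.
Step 3 — Convert to polar: |V_total| = 227.2 V, ∠V_total = 86.7°.

V_total = 227.2∠86.7° V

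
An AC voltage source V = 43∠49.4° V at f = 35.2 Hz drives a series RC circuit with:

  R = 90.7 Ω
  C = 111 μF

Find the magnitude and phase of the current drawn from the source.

Step 1 — Angular frequency: ω = 2π·f = 2π·35.2 = 221.2 rad/s.
Step 2 — Component impedances:
  R: Z = R = 90.7 Ω
  C: Z = 1/(jωC) = -j/(ω·C) = 0 - j40.73 Ω
Step 3 — Series combination: Z_total = R + C = 90.7 - j40.73 Ω = 99.43∠-24.2° Ω.
Step 4 — Source phasor: V = 43∠49.4° V = 27.98 + j32.65 V.
Step 5 — Ohm's law: I = V / Z_total = (27.98 + j32.65) / (90.7 - j40.73) = 0.1222 + j0.4149 A.
Step 6 — Convert to polar: |I| = 0.4325 A, ∠I = 73.6°.

I = 0.4325∠73.6° A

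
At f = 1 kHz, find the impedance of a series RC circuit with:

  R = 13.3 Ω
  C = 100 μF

Step 1 — Angular frequency: ω = 2π·f = 2π·1000 = 6283 rad/s.
Step 2 — Component impedances:
  R: Z = R = 13.3 Ω
  C: Z = 1/(jωC) = -j/(ω·C) = 0 - j1.592 Ω
Step 3 — Series combination: Z_total = R + C = 13.3 - j1.592 Ω = 13.39∠-6.8° Ω.

Z = 13.3 - j1.592 Ω = 13.39∠-6.8° Ω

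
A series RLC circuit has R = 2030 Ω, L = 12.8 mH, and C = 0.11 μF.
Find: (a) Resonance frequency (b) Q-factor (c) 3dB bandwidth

Step 1 — Resonance condition Im(Z)=0 gives ω₀ = 1/√(LC).
Step 2 — ω₀ = 1/√(0.0128·1.1e-07) = 2.665e+04 rad/s.
Step 3 — f₀ = ω₀/(2π) = 4241 Hz.
Step 4 — Series Q: Q = ω₀L/R = 2.665e+04·0.0128/2030 = 0.168.
Step 5 — 3dB bandwidth: Δω = ω₀/Q = 1.586e+05 rad/s; BW = Δω/(2π) = 2.524e+04 Hz.

(a) f₀ = 4241 Hz  (b) Q = 0.168  (c) BW = 2.524e+04 Hz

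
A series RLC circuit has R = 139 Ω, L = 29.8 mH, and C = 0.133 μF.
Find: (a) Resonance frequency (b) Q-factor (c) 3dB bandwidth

Step 1 — Resonance condition Im(Z)=0 gives ω₀ = 1/√(LC).
Step 2 — ω₀ = 1/√(0.0298·1.33e-07) = 1.588e+04 rad/s.
Step 3 — f₀ = ω₀/(2π) = 2528 Hz.
Step 4 — Series Q: Q = ω₀L/R = 1.588e+04·0.0298/139 = 3.405.
Step 5 — 3dB bandwidth: Δω = ω₀/Q = 4664 rad/s; BW = Δω/(2π) = 742.4 Hz.

(a) f₀ = 2528 Hz  (b) Q = 3.405  (c) BW = 742.4 Hz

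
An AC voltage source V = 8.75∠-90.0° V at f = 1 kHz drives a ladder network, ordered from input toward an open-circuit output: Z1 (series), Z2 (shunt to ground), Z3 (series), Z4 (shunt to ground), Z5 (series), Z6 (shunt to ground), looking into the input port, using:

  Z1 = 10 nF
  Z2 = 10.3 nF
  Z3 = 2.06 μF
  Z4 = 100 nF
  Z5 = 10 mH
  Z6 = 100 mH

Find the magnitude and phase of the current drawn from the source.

Step 1 — Angular frequency: ω = 2π·f = 2π·1000 = 6283 rad/s.
Step 2 — Component impedances:
  Z1: Z = 1/(jωC) = -j/(ω·C) = 0 - j1.592e+04 Ω
  Z2: Z = 1/(jωC) = -j/(ω·C) = 0 - j1.545e+04 Ω
  Z3: Z = 1/(jωC) = -j/(ω·C) = 0 - j77.26 Ω
  Z4: Z = 1/(jωC) = -j/(ω·C) = 0 - j1592 Ω
  Z5: Z = jωL = j·6283·0.01 = 0 + j62.83 Ω
  Z6: Z = jωL = j·6283·0.1 = 0 + j628.3 Ω
Step 3 — Ladder network (open output): work backward from the far end, alternating series and parallel combinations. Z_in = 0 - j1.468e+04 Ω = 1.468e+04∠-90.0° Ω.
Step 4 — Source phasor: V = 8.75∠-90.0° V = 0 - j8.75 V.
Step 5 — Ohm's law: I = V / Z_total = (0 - j8.75) / (0 - j1.468e+04) = 0.0005961 A.
Step 6 — Convert to polar: |I| = 0.0005961 A, ∠I = 0.0°.

I = 0.0005961∠0.0° A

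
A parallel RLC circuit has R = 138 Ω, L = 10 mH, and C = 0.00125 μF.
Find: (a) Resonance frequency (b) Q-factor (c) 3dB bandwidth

Step 1 — Resonance: ω₀ = 1/√(LC) = 1/√(0.01·1.25e-09) = 2.828e+05 rad/s.
Step 2 — f₀ = ω₀/(2π) = 4.502e+04 Hz.
Step 3 — Parallel Q: Q = R/(ω₀L) = 138/(2.828e+05·0.01) = 0.04879.
Step 4 — Bandwidth: Δω = ω₀/Q = 5.797e+06 rad/s; BW = Δω/(2π) = 9.226e+05 Hz.

(a) f₀ = 4.502e+04 Hz  (b) Q = 0.04879  (c) BW = 9.226e+05 Hz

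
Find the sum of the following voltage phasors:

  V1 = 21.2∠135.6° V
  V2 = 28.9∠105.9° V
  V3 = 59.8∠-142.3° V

Step 1 — Convert each phasor to rectangular form:
  V1 = 21.2·(cos(135.6°) + j·sin(135.6°)) = -15.15 + j14.83 V
  V2 = 28.9·(cos(105.9°) + j·sin(105.9°)) = -7.917 + j27.79 V
  V3 = 59.8·(cos(-142.3°) + j·sin(-142.3°)) = -47.32 - j36.57 V
Step 2 — Sum components: V_total = -70.38 + j6.058 V.
Step 3 — Convert to polar: |V_total| = 70.64 V, ∠V_total = 175.1°.

V_total = 70.64∠175.1° V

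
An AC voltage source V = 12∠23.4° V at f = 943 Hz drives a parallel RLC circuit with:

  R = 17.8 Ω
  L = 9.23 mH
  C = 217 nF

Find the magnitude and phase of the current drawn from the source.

Step 1 — Angular frequency: ω = 2π·f = 2π·943 = 5925 rad/s.
Step 2 — Component impedances:
  R: Z = R = 17.8 Ω
  L: Z = jωL = j·5925·0.00923 = 0 + j54.69 Ω
  C: Z = 1/(jωC) = -j/(ω·C) = 0 - j777.8 Ω
Step 3 — Parallel combination: 1/Z_total = 1/R + 1/L + 1/C; Z_total = 16.31 + j4.934 Ω = 17.04∠16.8° Ω.
Step 4 — Source phasor: V = 12∠23.4° V = 11.01 + j4.766 V.
Step 5 — Ohm's law: I = V / Z_total = (11.01 + j4.766) / (16.31 + j4.934) = 0.6997 + j0.08052 A.
Step 6 — Convert to polar: |I| = 0.7043 A, ∠I = 6.6°.

I = 0.7043∠6.6° A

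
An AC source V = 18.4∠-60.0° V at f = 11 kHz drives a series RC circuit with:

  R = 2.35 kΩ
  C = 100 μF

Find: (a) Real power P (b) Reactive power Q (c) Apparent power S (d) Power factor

Step 1 — Angular frequency: ω = 2π·f = 2π·1.1e+04 = 6.912e+04 rad/s.
Step 2 — Component impedances:
  R: Z = R = 2350 Ω
  C: Z = 1/(jωC) = -j/(ω·C) = 0 - j0.1447 Ω
Step 3 — Series combination: Z_total = R + C = 2350 - j0.1447 Ω = 2350∠-0.0° Ω.
Step 4 — Source phasor: V = 18.4∠-60.0° V = 9.2 - j15.93 V.
Step 5 — Current: I = V / Z = 0.003915 - j0.006781 A = 0.00783∠-60.0° A.
Step 6 — Complex power: S = V·I* = 0.1441 - j8.87e-06 VA.
Step 7 — Real power: P = Re(S) = 0.1441 W.
Step 8 — Reactive power: Q = Im(S) = -8.87e-06 VAR.
Step 9 — Apparent power: |S| = 0.1441 VA.
Step 10 — Power factor: PF = P/|S| = 1 (leading).

(a) P = 0.1441 W  (b) Q = -8.87e-06 VAR  (c) S = 0.1441 VA  (d) PF = 1 (leading)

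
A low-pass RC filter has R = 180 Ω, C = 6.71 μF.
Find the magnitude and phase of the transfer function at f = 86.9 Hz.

Step 1 — Angular frequency: ω = 2π·86.9 = 546 rad/s.
Step 2 — Transfer function: H(jω) = 1/(1 + jωRC).
Step 3 — Denominator: 1 + jωRC = 1 + j·546·180·6.71e-06 = 1 + j0.6595.
Step 4 — H = 0.6969 - j0.4596.
Step 5 — Magnitude: |H| = 0.8348 (-1.6 dB); phase: φ = -33.4°.

|H| = 0.8348 (-1.6 dB), φ = -33.4°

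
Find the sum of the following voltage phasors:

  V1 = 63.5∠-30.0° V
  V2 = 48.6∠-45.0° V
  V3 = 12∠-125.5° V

Step 1 — Convert each phasor to rectangular form:
  V1 = 63.5·(cos(-30.0°) + j·sin(-30.0°)) = 54.99 - j31.75 V
  V2 = 48.6·(cos(-45.0°) + j·sin(-45.0°)) = 34.37 - j34.37 V
  V3 = 12·(cos(-125.5°) + j·sin(-125.5°)) = -6.968 - j9.769 V
Step 2 — Sum components: V_total = 82.39 - j75.88 V.
Step 3 — Convert to polar: |V_total| = 112 V, ∠V_total = -42.6°.

V_total = 112∠-42.6° V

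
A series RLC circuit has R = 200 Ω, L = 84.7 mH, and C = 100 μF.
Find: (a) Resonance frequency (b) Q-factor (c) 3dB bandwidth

Step 1 — Resonance: ω₀ = 1/√(LC) = 1/√(0.0847·0.0001) = 343.6 rad/s.
Step 2 — f₀ = ω₀/(2π) = 54.69 Hz.
Step 3 — Series Q: Q = ω₀L/R = 343.6·0.0847/200 = 0.1455.
Step 4 — Bandwidth: Δω = ω₀/Q = 2361 rad/s; BW = Δω/(2π) = 375.8 Hz.

(a) f₀ = 54.69 Hz  (b) Q = 0.1455  (c) BW = 375.8 Hz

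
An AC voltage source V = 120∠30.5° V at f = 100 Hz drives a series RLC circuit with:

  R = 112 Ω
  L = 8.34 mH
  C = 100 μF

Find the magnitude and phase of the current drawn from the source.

Step 1 — Angular frequency: ω = 2π·f = 2π·100 = 628.3 rad/s.
Step 2 — Component impedances:
  R: Z = R = 112 Ω
  L: Z = jωL = j·628.3·0.00834 = 0 + j5.24 Ω
  C: Z = 1/(jωC) = -j/(ω·C) = 0 - j15.92 Ω
Step 3 — Series combination: Z_total = R + L + C = 112 - j10.68 Ω = 112.5∠-5.4° Ω.
Step 4 — Source phasor: V = 120∠30.5° V = 103.4 + j60.9 V.
Step 5 — Ohm's law: I = V / Z_total = (103.4 + j60.9) / (112 - j10.68) = 0.8635 + j0.6261 A.
Step 6 — Convert to polar: |I| = 1.067 A, ∠I = 35.9°.

I = 1.067∠35.9° A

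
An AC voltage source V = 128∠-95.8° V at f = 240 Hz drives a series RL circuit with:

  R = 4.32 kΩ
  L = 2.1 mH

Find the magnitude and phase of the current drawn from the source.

Step 1 — Angular frequency: ω = 2π·f = 2π·240 = 1508 rad/s.
Step 2 — Component impedances:
  R: Z = R = 4320 Ω
  L: Z = jωL = j·1508·0.0021 = 0 + j3.167 Ω
Step 3 — Series combination: Z_total = R + L = 4320 + j3.167 Ω = 4320∠0.0° Ω.
Step 4 — Source phasor: V = 128∠-95.8° V = -12.94 - j127.3 V.
Step 5 — Ohm's law: I = V / Z_total = (-12.94 - j127.3) / (4320 + j3.167) = -0.003016 - j0.02948 A.
Step 6 — Convert to polar: |I| = 0.02963 A, ∠I = -95.8°.

I = 0.02963∠-95.8° A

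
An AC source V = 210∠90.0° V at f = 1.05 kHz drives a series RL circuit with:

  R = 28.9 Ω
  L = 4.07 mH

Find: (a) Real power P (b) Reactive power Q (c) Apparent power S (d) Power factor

Step 1 — Angular frequency: ω = 2π·f = 2π·1050 = 6597 rad/s.
Step 2 — Component impedances:
  R: Z = R = 28.9 Ω
  L: Z = jωL = j·6597·0.00407 = 0 + j26.85 Ω
Step 3 — Series combination: Z_total = R + L = 28.9 + j26.85 Ω = 39.45∠42.9° Ω.
Step 4 — Source phasor: V = 210∠90.0° V = 0 + j210 V.
Step 5 — Current: I = V / Z = 3.623 + j3.9 A = 5.323∠47.1° A.
Step 6 — Complex power: S = V·I* = 819 + j760.9 VA.
Step 7 — Real power: P = Re(S) = 819 W.
Step 8 — Reactive power: Q = Im(S) = 760.9 VAR.
Step 9 — Apparent power: |S| = 1118 VA.
Step 10 — Power factor: PF = P/|S| = 0.7326 (lagging).

(a) P = 819 W  (b) Q = 760.9 VAR  (c) S = 1118 VA  (d) PF = 0.7326 (lagging)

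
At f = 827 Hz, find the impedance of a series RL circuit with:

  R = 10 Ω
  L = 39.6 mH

Step 1 — Angular frequency: ω = 2π·f = 2π·827 = 5196 rad/s.
Step 2 — Component impedances:
  R: Z = R = 10 Ω
  L: Z = jωL = j·5196·0.0396 = 0 + j205.8 Ω
Step 3 — Series combination: Z_total = R + L = 10 + j205.8 Ω = 206∠87.2° Ω.

Z = 10 + j205.8 Ω = 206∠87.2° Ω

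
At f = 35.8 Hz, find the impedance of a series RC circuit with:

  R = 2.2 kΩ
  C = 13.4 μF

Step 1 — Angular frequency: ω = 2π·f = 2π·35.8 = 224.9 rad/s.
Step 2 — Component impedances:
  R: Z = R = 2200 Ω
  C: Z = 1/(jωC) = -j/(ω·C) = 0 - j331.8 Ω
Step 3 — Series combination: Z_total = R + C = 2200 - j331.8 Ω = 2225∠-8.6° Ω.

Z = 2200 - j331.8 Ω = 2225∠-8.6° Ω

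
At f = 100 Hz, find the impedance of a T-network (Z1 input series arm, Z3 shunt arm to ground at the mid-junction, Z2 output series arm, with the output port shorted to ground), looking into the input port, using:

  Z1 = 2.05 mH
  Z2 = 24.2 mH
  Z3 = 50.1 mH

Step 1 — Angular frequency: ω = 2π·f = 2π·100 = 628.3 rad/s.
Step 2 — Component impedances:
  Z1: Z = jωL = j·628.3·0.00205 = 0 + j1.288 Ω
  Z2: Z = jωL = j·628.3·0.0242 = 0 + j15.21 Ω
  Z3: Z = jωL = j·628.3·0.0501 = 0 + j31.48 Ω
Step 3 — With the output port shorted to ground, the output series arm Z2 runs from the junction to ground; the shunt arm Z3 also runs from the junction to ground. They appear in parallel: Z3 || Z2 = 0 + j10.25 Ω.
Step 4 — Series with input arm Z1: Z_in = Z1 + (Z3 || Z2) = 0 + j11.54 Ω = 11.54∠90.0° Ω.

Z = 0 + j11.54 Ω = 11.54∠90.0° Ω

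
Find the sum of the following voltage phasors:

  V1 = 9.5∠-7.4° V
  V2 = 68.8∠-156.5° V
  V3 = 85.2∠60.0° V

Step 1 — Convert each phasor to rectangular form:
  V1 = 9.5·(cos(-7.4°) + j·sin(-7.4°)) = 9.421 - j1.224 V
  V2 = 68.8·(cos(-156.5°) + j·sin(-156.5°)) = -63.09 - j27.43 V
  V3 = 85.2·(cos(60.0°) + j·sin(60.0°)) = 42.6 + j73.79 V
Step 2 — Sum components: V_total = -11.07 + j45.13 V.
Step 3 — Convert to polar: |V_total| = 46.47 V, ∠V_total = 103.8°.

V_total = 46.47∠103.8° V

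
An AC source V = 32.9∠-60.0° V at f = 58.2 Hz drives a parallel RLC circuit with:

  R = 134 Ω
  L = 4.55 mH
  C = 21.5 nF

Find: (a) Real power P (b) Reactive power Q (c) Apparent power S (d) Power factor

Step 1 — Angular frequency: ω = 2π·f = 2π·58.2 = 365.7 rad/s.
Step 2 — Component impedances:
  R: Z = R = 134 Ω
  L: Z = jωL = j·365.7·0.00455 = 0 + j1.664 Ω
  C: Z = 1/(jωC) = -j/(ω·C) = 0 - j1.272e+05 Ω
Step 3 — Parallel combination: 1/Z_total = 1/R + 1/L + 1/C; Z_total = 0.02066 + j1.664 Ω = 1.664∠89.3° Ω.
Step 4 — Source phasor: V = 32.9∠-60.0° V = 16.45 - j28.49 V.
Step 5 — Current: I = V / Z = -17 - j10.1 A = 19.77∠-149.3° A.
Step 6 — Complex power: S = V·I* = 8.078 + j650.5 VA.
Step 7 — Real power: P = Re(S) = 8.078 W.
Step 8 — Reactive power: Q = Im(S) = 650.5 VAR.
Step 9 — Apparent power: |S| = 650.6 VA.
Step 10 — Power factor: PF = P/|S| = 0.01242 (lagging).

(a) P = 8.078 W  (b) Q = 650.5 VAR  (c) S = 650.6 VA  (d) PF = 0.01242 (lagging)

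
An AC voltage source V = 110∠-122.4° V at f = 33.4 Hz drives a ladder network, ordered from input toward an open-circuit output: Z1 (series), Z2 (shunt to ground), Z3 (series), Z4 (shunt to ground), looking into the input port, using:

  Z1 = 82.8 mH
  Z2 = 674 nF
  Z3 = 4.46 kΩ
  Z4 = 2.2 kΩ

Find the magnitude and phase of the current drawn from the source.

Step 1 — Angular frequency: ω = 2π·f = 2π·33.4 = 209.9 rad/s.
Step 2 — Component impedances:
  Z1: Z = jωL = j·209.9·0.0828 = 0 + j17.38 Ω
  Z2: Z = 1/(jωC) = -j/(ω·C) = 0 - j7070 Ω
  Z3: Z = R = 4460 Ω
  Z4: Z = R = 2200 Ω
Step 3 — Ladder network (open output): work backward from the far end, alternating series and parallel combinations. Z_in = 3529 - j3307 Ω = 4836∠-43.1° Ω.
Step 4 — Source phasor: V = 110∠-122.4° V = -58.94 - j92.88 V.
Step 5 — Ohm's law: I = V / Z_total = (-58.94 - j92.88) / (3529 - j3307) = 0.004239 - j0.02235 A.
Step 6 — Convert to polar: |I| = 0.02275 A, ∠I = -79.3°.

I = 0.02275∠-79.3° A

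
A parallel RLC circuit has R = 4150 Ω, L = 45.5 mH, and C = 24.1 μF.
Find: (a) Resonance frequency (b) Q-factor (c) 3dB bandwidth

Step 1 — Resonance: ω₀ = 1/√(LC) = 1/√(0.0455·2.41e-05) = 955 rad/s.
Step 2 — f₀ = ω₀/(2π) = 152 Hz.
Step 3 — Parallel Q: Q = R/(ω₀L) = 4150/(955·0.0455) = 95.51.
Step 4 — Bandwidth: Δω = ω₀/Q = 9.999 rad/s; BW = Δω/(2π) = 1.591 Hz.

(a) f₀ = 152 Hz  (b) Q = 95.51  (c) BW = 1.591 Hz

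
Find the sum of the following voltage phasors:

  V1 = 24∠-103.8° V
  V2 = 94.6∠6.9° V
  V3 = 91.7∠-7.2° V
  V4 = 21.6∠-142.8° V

Step 1 — Convert each phasor to rectangular form:
  V1 = 24·(cos(-103.8°) + j·sin(-103.8°)) = -5.725 - j23.31 V
  V2 = 94.6·(cos(6.9°) + j·sin(6.9°)) = 93.91 + j11.36 V
  V3 = 91.7·(cos(-7.2°) + j·sin(-7.2°)) = 90.98 - j11.49 V
  V4 = 21.6·(cos(-142.8°) + j·sin(-142.8°)) = -17.21 - j13.06 V
Step 2 — Sum components: V_total = 162 - j36.49 V.
Step 3 — Convert to polar: |V_total| = 166 V, ∠V_total = -12.7°.

V_total = 166∠-12.7° V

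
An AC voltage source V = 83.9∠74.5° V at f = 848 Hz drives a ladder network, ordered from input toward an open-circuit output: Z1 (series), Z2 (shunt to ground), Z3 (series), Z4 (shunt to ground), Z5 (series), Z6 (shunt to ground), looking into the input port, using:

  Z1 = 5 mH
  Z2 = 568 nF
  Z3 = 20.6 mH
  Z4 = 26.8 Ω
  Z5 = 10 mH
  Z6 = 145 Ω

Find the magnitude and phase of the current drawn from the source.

Step 1 — Angular frequency: ω = 2π·f = 2π·848 = 5328 rad/s.
Step 2 — Component impedances:
  Z1: Z = jωL = j·5328·0.005 = 0 + j26.64 Ω
  Z2: Z = 1/(jωC) = -j/(ω·C) = 0 - j330.4 Ω
  Z3: Z = jωL = j·5328·0.0206 = 0 + j109.8 Ω
  Z4: Z = R = 26.8 Ω
  Z5: Z = jωL = j·5328·0.01 = 0 + j53.28 Ω
  Z6: Z = R = 145 Ω
Step 3 — Ladder network (open output): work backward from the far end, alternating series and parallel combinations. Z_in = 51.53 + j188.3 Ω = 195.2∠74.7° Ω.
Step 4 — Source phasor: V = 83.9∠74.5° V = 22.42 + j80.85 V.
Step 5 — Ohm's law: I = V / Z_total = (22.42 + j80.85) / (51.53 + j188.3) = 0.4298 - j0.001441 A.
Step 6 — Convert to polar: |I| = 0.4298 A, ∠I = -0.2°.

I = 0.4298∠-0.2° A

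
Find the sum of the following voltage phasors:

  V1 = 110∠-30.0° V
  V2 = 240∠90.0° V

Step 1 — Convert each phasor to rectangular form:
  V1 = 110·(cos(-30.0°) + j·sin(-30.0°)) = 95.26 - j55 V
  V2 = 240·(cos(90.0°) + j·sin(90.0°)) = 0 + j240 V
Step 2 — Sum components: V_total = 95.26 + j185 V.
Step 3 — Convert to polar: |V_total| = 208.1 V, ∠V_total = 62.8°.

V_total = 208.1∠62.8° V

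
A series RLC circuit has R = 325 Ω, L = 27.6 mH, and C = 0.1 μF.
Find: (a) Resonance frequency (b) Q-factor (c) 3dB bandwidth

Step 1 — Resonance condition Im(Z)=0 gives ω₀ = 1/√(LC).
Step 2 — ω₀ = 1/√(0.0276·1e-07) = 1.903e+04 rad/s.
Step 3 — f₀ = ω₀/(2π) = 3029 Hz.
Step 4 — Series Q: Q = ω₀L/R = 1.903e+04·0.0276/325 = 1.616.
Step 5 — 3dB bandwidth: Δω = ω₀/Q = 1.178e+04 rad/s; BW = Δω/(2π) = 1874 Hz.

(a) f₀ = 3029 Hz  (b) Q = 1.616  (c) BW = 1874 Hz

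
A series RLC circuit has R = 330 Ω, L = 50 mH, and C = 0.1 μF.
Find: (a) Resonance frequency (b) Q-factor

Step 1 — Resonance condition Im(Z)=0 gives ω₀ = 1/√(LC).
Step 2 — ω₀ = 1/√(0.05·1e-07) = 1.414e+04 rad/s.
Step 3 — f₀ = ω₀/(2π) = 2251 Hz.
Step 4 — Series Q: Q = ω₀L/R = 1.414e+04·0.05/330 = 2.143.

(a) f₀ = 2251 Hz  (b) Q = 2.143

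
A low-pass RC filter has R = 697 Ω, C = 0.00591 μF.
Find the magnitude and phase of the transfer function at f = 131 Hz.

Step 1 — Angular frequency: ω = 2π·131 = 823.1 rad/s.
Step 2 — Transfer function: H(jω) = 1/(1 + jωRC).
Step 3 — Denominator: 1 + jωRC = 1 + j·823.1·697·5.91e-09 = 1 + j0.003391.
Step 4 — H = 1 - j0.003391.
Step 5 — Magnitude: |H| = 1 (-0.0 dB); phase: φ = -0.2°.

|H| = 1 (-0.0 dB), φ = -0.2°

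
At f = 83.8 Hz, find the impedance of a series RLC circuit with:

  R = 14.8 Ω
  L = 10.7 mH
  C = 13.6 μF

Step 1 — Angular frequency: ω = 2π·f = 2π·83.8 = 526.5 rad/s.
Step 2 — Component impedances:
  R: Z = R = 14.8 Ω
  L: Z = jωL = j·526.5·0.0107 = 0 + j5.634 Ω
  C: Z = 1/(jωC) = -j/(ω·C) = 0 - j139.6 Ω
Step 3 — Series combination: Z_total = R + L + C = 14.8 - j134 Ω = 134.8∠-83.7° Ω.

Z = 14.8 - j134 Ω = 134.8∠-83.7° Ω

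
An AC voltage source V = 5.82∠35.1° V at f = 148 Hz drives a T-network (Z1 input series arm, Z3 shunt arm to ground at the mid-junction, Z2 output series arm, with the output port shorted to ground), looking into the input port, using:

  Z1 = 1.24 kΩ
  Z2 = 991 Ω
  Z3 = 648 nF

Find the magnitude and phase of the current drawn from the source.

Step 1 — Angular frequency: ω = 2π·f = 2π·148 = 929.9 rad/s.
Step 2 — Component impedances:
  Z1: Z = R = 1240 Ω
  Z2: Z = R = 991 Ω
  Z3: Z = 1/(jωC) = -j/(ω·C) = 0 - j1660 Ω
Step 3 — With the output port shorted to ground, the output series arm Z2 runs from the junction to ground; the shunt arm Z3 also runs from the junction to ground. They appear in parallel: Z3 || Z2 = 730.5 - j436.2 Ω.
Step 4 — Series with input arm Z1: Z_in = Z1 + (Z3 || Z2) = 1971 - j436.2 Ω = 2018∠-12.5° Ω.
Step 5 — Source phasor: V = 5.82∠35.1° V = 4.762 + j3.347 V.
Step 6 — Ohm's law: I = V / Z_total = (4.762 + j3.347) / (1971 - j436.2) = 0.001945 + j0.002129 A.
Step 7 — Convert to polar: |I| = 0.002884 A, ∠I = 47.6°.

I = 0.002884∠47.6° A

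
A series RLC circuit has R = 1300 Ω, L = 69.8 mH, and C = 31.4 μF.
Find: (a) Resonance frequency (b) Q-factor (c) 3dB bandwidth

Step 1 — Resonance condition Im(Z)=0 gives ω₀ = 1/√(LC).
Step 2 — ω₀ = 1/√(0.0698·3.14e-05) = 675.5 rad/s.
Step 3 — f₀ = ω₀/(2π) = 107.5 Hz.
Step 4 — Series Q: Q = ω₀L/R = 675.5·0.0698/1300 = 0.03627.
Step 5 — 3dB bandwidth: Δω = ω₀/Q = 1.862e+04 rad/s; BW = Δω/(2π) = 2964 Hz.

(a) f₀ = 107.5 Hz  (b) Q = 0.03627  (c) BW = 2964 Hz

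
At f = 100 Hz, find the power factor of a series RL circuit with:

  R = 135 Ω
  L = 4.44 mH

Step 1 — Angular frequency: ω = 2π·f = 2π·100 = 628.3 rad/s.
Step 2 — Component impedances:
  R: Z = R = 135 Ω
  L: Z = jωL = j·628.3·0.00444 = 0 + j2.79 Ω
Step 3 — Series combination: Z_total = R + L = 135 + j2.79 Ω = 135∠1.2° Ω.
Step 4 — Power factor: PF = cos(φ) = Re(Z)/|Z| = 135/135.03 = 0.9998.
Step 5 — Type: Im(Z) = 2.79 ⇒ lagging (phase φ = 1.2°).

PF = 0.9998 (lagging, φ = 1.2°)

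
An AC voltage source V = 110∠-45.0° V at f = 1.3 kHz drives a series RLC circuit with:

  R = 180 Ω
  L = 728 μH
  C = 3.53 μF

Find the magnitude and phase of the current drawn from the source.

Step 1 — Angular frequency: ω = 2π·f = 2π·1300 = 8168 rad/s.
Step 2 — Component impedances:
  R: Z = R = 180 Ω
  L: Z = jωL = j·8168·0.000728 = 0 + j5.946 Ω
  C: Z = 1/(jωC) = -j/(ω·C) = 0 - j34.68 Ω
Step 3 — Series combination: Z_total = R + L + C = 180 - j28.74 Ω = 182.3∠-9.1° Ω.
Step 4 — Source phasor: V = 110∠-45.0° V = 77.78 - j77.78 V.
Step 5 — Ohm's law: I = V / Z_total = (77.78 - j77.78) / (180 - j28.74) = 0.4887 - j0.3541 A.
Step 6 — Convert to polar: |I| = 0.6035 A, ∠I = -35.9°.

I = 0.6035∠-35.9° A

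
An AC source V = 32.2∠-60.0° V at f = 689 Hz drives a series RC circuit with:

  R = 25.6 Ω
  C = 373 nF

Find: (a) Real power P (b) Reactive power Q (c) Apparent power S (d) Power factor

Step 1 — Angular frequency: ω = 2π·f = 2π·689 = 4329 rad/s.
Step 2 — Component impedances:
  R: Z = R = 25.6 Ω
  C: Z = 1/(jωC) = -j/(ω·C) = 0 - j619.3 Ω
Step 3 — Series combination: Z_total = R + C = 25.6 - j619.3 Ω = 619.8∠-87.6° Ω.
Step 4 — Source phasor: V = 32.2∠-60.0° V = 16.1 - j27.89 V.
Step 5 — Current: I = V / Z = 0.04603 + j0.0241 A = 0.05195∠27.6° A.
Step 6 — Complex power: S = V·I* = 0.06909 - j1.671 VA.
Step 7 — Real power: P = Re(S) = 0.06909 W.
Step 8 — Reactive power: Q = Im(S) = -1.671 VAR.
Step 9 — Apparent power: |S| = 1.673 VA.
Step 10 — Power factor: PF = P/|S| = 0.0413 (leading).

(a) P = 0.06909 W  (b) Q = -1.671 VAR  (c) S = 1.673 VA  (d) PF = 0.0413 (leading)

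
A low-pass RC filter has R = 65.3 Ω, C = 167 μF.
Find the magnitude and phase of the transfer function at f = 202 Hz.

Step 1 — Angular frequency: ω = 2π·202 = 1269 rad/s.
Step 2 — Transfer function: H(jω) = 1/(1 + jωRC).
Step 3 — Denominator: 1 + jωRC = 1 + j·1269·65.3·0.000167 = 1 + j13.84.
Step 4 — H = 0.005193 - j0.07188.
Step 5 — Magnitude: |H| = 0.07206 (-22.8 dB); phase: φ = -85.9°.

|H| = 0.07206 (-22.8 dB), φ = -85.9°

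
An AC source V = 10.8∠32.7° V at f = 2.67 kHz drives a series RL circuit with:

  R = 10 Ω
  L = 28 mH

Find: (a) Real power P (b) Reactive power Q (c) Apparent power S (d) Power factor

Step 1 — Angular frequency: ω = 2π·f = 2π·2670 = 1.678e+04 rad/s.
Step 2 — Component impedances:
  R: Z = R = 10 Ω
  L: Z = jωL = j·1.678e+04·0.028 = 0 + j469.7 Ω
Step 3 — Series combination: Z_total = R + L = 10 + j469.7 Ω = 469.8∠88.8° Ω.
Step 4 — Source phasor: V = 10.8∠32.7° V = 9.088 + j5.835 V.
Step 5 — Current: I = V / Z = 0.01283 - j0.01907 A = 0.02299∠-56.1° A.
Step 6 — Complex power: S = V·I* = 0.005284 + j0.2482 VA.
Step 7 — Real power: P = Re(S) = 0.005284 W.
Step 8 — Reactive power: Q = Im(S) = 0.2482 VAR.
Step 9 — Apparent power: |S| = 0.2483 VA.
Step 10 — Power factor: PF = P/|S| = 0.02128 (lagging).

(a) P = 0.005284 W  (b) Q = 0.2482 VAR  (c) S = 0.2483 VA  (d) PF = 0.02128 (lagging)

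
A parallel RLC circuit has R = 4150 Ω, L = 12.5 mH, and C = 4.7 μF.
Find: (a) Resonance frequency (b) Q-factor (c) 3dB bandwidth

Step 1 — Resonance: ω₀ = 1/√(LC) = 1/√(0.0125·4.7e-06) = 4126 rad/s.
Step 2 — f₀ = ω₀/(2π) = 656.6 Hz.
Step 3 — Parallel Q: Q = R/(ω₀L) = 4150/(4126·0.0125) = 80.47.
Step 4 — Bandwidth: Δω = ω₀/Q = 51.27 rad/s; BW = Δω/(2π) = 8.16 Hz.

(a) f₀ = 656.6 Hz  (b) Q = 80.47  (c) BW = 8.16 Hz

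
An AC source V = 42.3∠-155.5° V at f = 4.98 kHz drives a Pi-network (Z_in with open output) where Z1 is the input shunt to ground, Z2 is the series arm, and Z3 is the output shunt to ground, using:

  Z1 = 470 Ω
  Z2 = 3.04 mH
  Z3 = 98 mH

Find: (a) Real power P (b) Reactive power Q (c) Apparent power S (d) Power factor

Step 1 — Angular frequency: ω = 2π·f = 2π·4980 = 3.129e+04 rad/s.
Step 2 — Component impedances:
  Z1: Z = R = 470 Ω
  Z2: Z = jωL = j·3.129e+04·0.00304 = 0 + j95.12 Ω
  Z3: Z = jωL = j·3.129e+04·0.098 = 0 + j3066 Ω
Step 3 — With open output, the series arm Z2 and the output shunt Z3 appear in series to ground: Z2 + Z3 = 0 + j3162 Ω.
Step 4 — Parallel with input shunt Z1: Z_in = Z1 || (Z2 + Z3) = 459.8 + j68.36 Ω = 464.9∠8.5° Ω.
Step 5 — Source phasor: V = 42.3∠-155.5° V = -38.49 - j17.54 V.
Step 6 — Current: I = V / Z = -0.08744 - j0.02515 A = 0.09099∠-164.0° A.
Step 7 — Complex power: S = V·I* = 3.807 + j0.566 VA.
Step 8 — Real power: P = Re(S) = 3.807 W.
Step 9 — Reactive power: Q = Im(S) = 0.566 VAR.
Step 10 — Apparent power: |S| = 3.849 VA.
Step 11 — Power factor: PF = P/|S| = 0.9891 (lagging).

(a) P = 3.807 W  (b) Q = 0.566 VAR  (c) S = 3.849 VA  (d) PF = 0.9891 (lagging)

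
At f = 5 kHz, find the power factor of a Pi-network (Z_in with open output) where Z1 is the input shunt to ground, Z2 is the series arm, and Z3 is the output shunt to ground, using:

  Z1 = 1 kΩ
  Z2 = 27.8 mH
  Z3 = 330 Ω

Step 1 — Angular frequency: ω = 2π·f = 2π·5000 = 3.142e+04 rad/s.
Step 2 — Component impedances:
  Z1: Z = R = 1000 Ω
  Z2: Z = jωL = j·3.142e+04·0.0278 = 0 + j873.4 Ω
  Z3: Z = R = 330 Ω
Step 3 — With open output, the series arm Z2 and the output shunt Z3 appear in series to ground: Z2 + Z3 = 330 + j873.4 Ω.
Step 4 — Parallel with input shunt Z1: Z_in = Z1 || (Z2 + Z3) = 474.7 + j345 Ω = 586.8∠36.0° Ω.
Step 5 — Power factor: PF = cos(φ) = Re(Z)/|Z| = 474.65/586.77 = 0.8089.
Step 6 — Type: Im(Z) = 345 ⇒ lagging (phase φ = 36.0°).

PF = 0.8089 (lagging, φ = 36.0°)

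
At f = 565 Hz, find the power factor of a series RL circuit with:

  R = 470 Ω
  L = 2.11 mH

Step 1 — Angular frequency: ω = 2π·f = 2π·565 = 3550 rad/s.
Step 2 — Component impedances:
  R: Z = R = 470 Ω
  L: Z = jωL = j·3550·0.00211 = 0 + j7.49 Ω
Step 3 — Series combination: Z_total = R + L = 470 + j7.49 Ω = 470.1∠0.9° Ω.
Step 4 — Power factor: PF = cos(φ) = Re(Z)/|Z| = 470/470.06 = 0.9999.
Step 5 — Type: Im(Z) = 7.49 ⇒ lagging (phase φ = 0.9°).

PF = 0.9999 (lagging, φ = 0.9°)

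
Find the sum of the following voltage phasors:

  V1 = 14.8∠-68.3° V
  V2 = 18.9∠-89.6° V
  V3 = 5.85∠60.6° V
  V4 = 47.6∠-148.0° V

Step 1 — Convert each phasor to rectangular form:
  V1 = 14.8·(cos(-68.3°) + j·sin(-68.3°)) = 5.472 - j13.75 V
  V2 = 18.9·(cos(-89.6°) + j·sin(-89.6°)) = 0.1319 - j18.9 V
  V3 = 5.85·(cos(60.6°) + j·sin(60.6°)) = 2.872 + j5.097 V
  V4 = 47.6·(cos(-148.0°) + j·sin(-148.0°)) = -40.37 - j25.22 V
Step 2 — Sum components: V_total = -31.89 - j52.78 V.
Step 3 — Convert to polar: |V_total| = 61.67 V, ∠V_total = -121.1°.

V_total = 61.67∠-121.1° V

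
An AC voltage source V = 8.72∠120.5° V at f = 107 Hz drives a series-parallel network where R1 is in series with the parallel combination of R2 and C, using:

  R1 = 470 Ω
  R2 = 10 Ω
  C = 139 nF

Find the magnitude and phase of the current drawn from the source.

Step 1 — Angular frequency: ω = 2π·f = 2π·107 = 672.3 rad/s.
Step 2 — Component impedances:
  R1: Z = R = 470 Ω
  R2: Z = R = 10 Ω
  C: Z = 1/(jωC) = -j/(ω·C) = 0 - j1.07e+04 Ω
Step 3 — Parallel branch: R2 || C = 1/(1/R2 + 1/C) = 10 - j0.009345 Ω.
Step 4 — Series with R1: Z_total = R1 + (R2 || C) = 480 - j0.009345 Ω = 480∠-0.0° Ω.
Step 5 — Source phasor: V = 8.72∠120.5° V = -4.426 + j7.513 V.
Step 6 — Ohm's law: I = V / Z_total = (-4.426 + j7.513) / (480 - j0.009345) = -0.009221 + j0.01565 A.
Step 7 — Convert to polar: |I| = 0.01817 A, ∠I = 120.5°.

I = 0.01817∠120.5° A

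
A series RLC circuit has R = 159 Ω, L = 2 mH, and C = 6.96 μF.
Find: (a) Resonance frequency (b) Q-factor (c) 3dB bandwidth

Step 1 — Resonance: ω₀ = 1/√(LC) = 1/√(0.002·6.96e-06) = 8476 rad/s.
Step 2 — f₀ = ω₀/(2π) = 1349 Hz.
Step 3 — Series Q: Q = ω₀L/R = 8476·0.002/159 = 0.1066.
Step 4 — Bandwidth: Δω = ω₀/Q = 7.95e+04 rad/s; BW = Δω/(2π) = 1.265e+04 Hz.

(a) f₀ = 1349 Hz  (b) Q = 0.1066  (c) BW = 1.265e+04 Hz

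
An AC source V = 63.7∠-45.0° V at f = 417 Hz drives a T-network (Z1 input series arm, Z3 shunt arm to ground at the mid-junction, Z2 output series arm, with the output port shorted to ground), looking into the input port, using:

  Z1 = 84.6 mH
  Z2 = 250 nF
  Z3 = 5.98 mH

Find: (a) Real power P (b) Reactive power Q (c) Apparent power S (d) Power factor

Step 1 — Angular frequency: ω = 2π·f = 2π·417 = 2620 rad/s.
Step 2 — Component impedances:
  Z1: Z = jωL = j·2620·0.0846 = 0 + j221.7 Ω
  Z2: Z = 1/(jωC) = -j/(ω·C) = 0 - j1527 Ω
  Z3: Z = jωL = j·2620·0.00598 = 0 + j15.67 Ω
Step 3 — With the output port shorted to ground, the output series arm Z2 runs from the junction to ground; the shunt arm Z3 also runs from the junction to ground. They appear in parallel: Z3 || Z2 = 0 + j15.83 Ω.
Step 4 — Series with input arm Z1: Z_in = Z1 + (Z3 || Z2) = 0 + j237.5 Ω = 237.5∠90.0° Ω.
Step 5 — Source phasor: V = 63.7∠-45.0° V = 45.04 - j45.04 V.
Step 6 — Current: I = V / Z = -0.1897 - j0.1897 A = 0.2682∠-135.0° A.
Step 7 — Complex power: S = V·I* = 0 + j17.09 VA.
Step 8 — Real power: P = Re(S) = 0 W.
Step 9 — Reactive power: Q = Im(S) = 17.09 VAR.
Step 10 — Apparent power: |S| = 17.09 VA.
Step 11 — Power factor: PF = P/|S| = 0 (lagging).

(a) P = 0 W  (b) Q = 17.09 VAR  (c) S = 17.09 VA  (d) PF = 0 (lagging)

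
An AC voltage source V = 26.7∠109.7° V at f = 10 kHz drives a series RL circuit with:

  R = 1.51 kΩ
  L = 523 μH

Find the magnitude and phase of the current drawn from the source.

Step 1 — Angular frequency: ω = 2π·f = 2π·1e+04 = 6.283e+04 rad/s.
Step 2 — Component impedances:
  R: Z = R = 1510 Ω
  L: Z = jωL = j·6.283e+04·0.000523 = 0 + j32.86 Ω
Step 3 — Series combination: Z_total = R + L = 1510 + j32.86 Ω = 1510∠1.2° Ω.
Step 4 — Source phasor: V = 26.7∠109.7° V = -9 + j25.14 V.
Step 5 — Ohm's law: I = V / Z_total = (-9 + j25.14) / (1510 + j32.86) = -0.005596 + j0.01677 A.
Step 6 — Convert to polar: |I| = 0.01768 A, ∠I = 108.5°.

I = 0.01768∠108.5° A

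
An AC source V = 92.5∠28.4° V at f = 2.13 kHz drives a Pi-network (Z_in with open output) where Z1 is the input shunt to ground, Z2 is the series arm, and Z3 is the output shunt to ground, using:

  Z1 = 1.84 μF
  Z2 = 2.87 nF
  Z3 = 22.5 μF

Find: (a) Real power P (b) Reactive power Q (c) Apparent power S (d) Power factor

Step 1 — Angular frequency: ω = 2π·f = 2π·2130 = 1.338e+04 rad/s.
Step 2 — Component impedances:
  Z1: Z = 1/(jωC) = -j/(ω·C) = 0 - j40.61 Ω
  Z2: Z = 1/(jωC) = -j/(ω·C) = 0 - j2.604e+04 Ω
  Z3: Z = 1/(jωC) = -j/(ω·C) = 0 - j3.321 Ω
Step 3 — With open output, the series arm Z2 and the output shunt Z3 appear in series to ground: Z2 + Z3 = 0 - j2.604e+04 Ω.
Step 4 — Parallel with input shunt Z1: Z_in = Z1 || (Z2 + Z3) = 0 - j40.55 Ω = 40.55∠-90.0° Ω.
Step 5 — Source phasor: V = 92.5∠28.4° V = 81.37 + j44 V.
Step 6 — Current: I = V / Z = -1.085 + j2.007 A = 2.281∠118.4° A.
Step 7 — Complex power: S = V·I* = 0 - j211 VA.
Step 8 — Real power: P = Re(S) = 0 W.
Step 9 — Reactive power: Q = Im(S) = -211 VAR.
Step 10 — Apparent power: |S| = 211 VA.
Step 11 — Power factor: PF = P/|S| = 0 (leading).

(a) P = 0 W  (b) Q = -211 VAR  (c) S = 211 VA  (d) PF = 0 (leading)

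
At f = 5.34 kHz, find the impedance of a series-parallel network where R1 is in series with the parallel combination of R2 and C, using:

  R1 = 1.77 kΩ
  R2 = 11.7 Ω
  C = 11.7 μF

Step 1 — Angular frequency: ω = 2π·f = 2π·5340 = 3.355e+04 rad/s.
Step 2 — Component impedances:
  R1: Z = R = 1770 Ω
  R2: Z = R = 11.7 Ω
  C: Z = 1/(jωC) = -j/(ω·C) = 0 - j2.547 Ω
Step 3 — Parallel branch: R2 || C = 1/(1/R2 + 1/C) = 0.5295 - j2.432 Ω.
Step 4 — Series with R1: Z_total = R1 + (R2 || C) = 1771 - j2.432 Ω = 1771∠-0.1° Ω.

Z = 1771 - j2.432 Ω = 1771∠-0.1° Ω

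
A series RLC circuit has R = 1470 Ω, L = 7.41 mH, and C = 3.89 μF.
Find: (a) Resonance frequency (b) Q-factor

Step 1 — Resonance condition Im(Z)=0 gives ω₀ = 1/√(LC).
Step 2 — ω₀ = 1/√(0.00741·3.89e-06) = 5890 rad/s.
Step 3 — f₀ = ω₀/(2π) = 937.4 Hz.
Step 4 — Series Q: Q = ω₀L/R = 5890·0.00741/1470 = 0.02969.

(a) f₀ = 937.4 Hz  (b) Q = 0.02969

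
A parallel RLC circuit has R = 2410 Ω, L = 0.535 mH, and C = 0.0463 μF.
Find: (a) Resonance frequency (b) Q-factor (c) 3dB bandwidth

Step 1 — Resonance: ω₀ = 1/√(LC) = 1/√(0.000535·4.63e-08) = 2.009e+05 rad/s.
Step 2 — f₀ = ω₀/(2π) = 3.198e+04 Hz.
Step 3 — Parallel Q: Q = R/(ω₀L) = 2410/(2.009e+05·0.000535) = 22.42.
Step 4 — Bandwidth: Δω = ω₀/Q = 8962 rad/s; BW = Δω/(2π) = 1426 Hz.

(a) f₀ = 3.198e+04 Hz  (b) Q = 22.42  (c) BW = 1426 Hz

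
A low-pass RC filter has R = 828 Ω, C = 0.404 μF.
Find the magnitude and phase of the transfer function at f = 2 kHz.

Step 1 — Angular frequency: ω = 2π·2000 = 1.257e+04 rad/s.
Step 2 — Transfer function: H(jω) = 1/(1 + jωRC).
Step 3 — Denominator: 1 + jωRC = 1 + j·1.257e+04·828·4.04e-07 = 1 + j4.204.
Step 4 — H = 0.05356 - j0.2251.
Step 5 — Magnitude: |H| = 0.2314 (-12.7 dB); phase: φ = -76.6°.

|H| = 0.2314 (-12.7 dB), φ = -76.6°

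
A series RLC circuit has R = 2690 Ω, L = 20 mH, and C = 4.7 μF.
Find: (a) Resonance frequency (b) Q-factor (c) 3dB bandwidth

Step 1 — Resonance: ω₀ = 1/√(LC) = 1/√(0.02·4.7e-06) = 3262 rad/s.
Step 2 — f₀ = ω₀/(2π) = 519.1 Hz.
Step 3 — Series Q: Q = ω₀L/R = 3262·0.02/2690 = 0.02425.
Step 4 — Bandwidth: Δω = ω₀/Q = 1.345e+05 rad/s; BW = Δω/(2π) = 2.141e+04 Hz.

(a) f₀ = 519.1 Hz  (b) Q = 0.02425  (c) BW = 2.141e+04 Hz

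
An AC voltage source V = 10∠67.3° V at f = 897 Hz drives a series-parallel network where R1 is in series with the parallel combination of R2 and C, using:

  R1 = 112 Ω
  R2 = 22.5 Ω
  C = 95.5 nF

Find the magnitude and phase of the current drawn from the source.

Step 1 — Angular frequency: ω = 2π·f = 2π·897 = 5636 rad/s.
Step 2 — Component impedances:
  R1: Z = R = 112 Ω
  R2: Z = R = 22.5 Ω
  C: Z = 1/(jωC) = -j/(ω·C) = 0 - j1858 Ω
Step 3 — Parallel branch: R2 || C = 1/(1/R2 + 1/C) = 22.5 - j0.2724 Ω.
Step 4 — Series with R1: Z_total = R1 + (R2 || C) = 134.5 - j0.2724 Ω = 134.5∠-0.1° Ω.
Step 5 — Source phasor: V = 10∠67.3° V = 3.859 + j9.225 V.
Step 6 — Ohm's law: I = V / Z_total = (3.859 + j9.225) / (134.5 - j0.2724) = 0.02855 + j0.06865 A.
Step 7 — Convert to polar: |I| = 0.07435 A, ∠I = 67.4°.

I = 0.07435∠67.4° A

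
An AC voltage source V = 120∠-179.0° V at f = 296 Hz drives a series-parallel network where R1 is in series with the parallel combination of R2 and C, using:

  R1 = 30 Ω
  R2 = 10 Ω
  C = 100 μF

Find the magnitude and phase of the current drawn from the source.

Step 1 — Angular frequency: ω = 2π·f = 2π·296 = 1860 rad/s.
Step 2 — Component impedances:
  R1: Z = R = 30 Ω
  R2: Z = R = 10 Ω
  C: Z = 1/(jωC) = -j/(ω·C) = 0 - j5.377 Ω
Step 3 — Parallel branch: R2 || C = 1/(1/R2 + 1/C) = 2.243 - j4.171 Ω.
Step 4 — Series with R1: Z_total = R1 + (R2 || C) = 32.24 - j4.171 Ω = 32.51∠-7.4° Ω.
Step 5 — Source phasor: V = 120∠-179.0° V = -120 - j2.094 V.
Step 6 — Ohm's law: I = V / Z_total = (-120 - j2.094) / (32.24 - j4.171) = -3.652 - j0.5373 A.
Step 7 — Convert to polar: |I| = 3.691 A, ∠I = -171.6°.

I = 3.691∠-171.6° A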